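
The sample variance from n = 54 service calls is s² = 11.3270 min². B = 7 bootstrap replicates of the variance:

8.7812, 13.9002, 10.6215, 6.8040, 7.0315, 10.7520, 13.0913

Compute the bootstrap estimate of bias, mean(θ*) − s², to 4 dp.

bias = −1.1868

mean(θ*) = (8.7812 + 13.9002 + 10.6215 + 6.8040 + 7.0315 + 10.7520 + 13.0913) / 7 = 10.14024
bias = 10.14024 − 11.3270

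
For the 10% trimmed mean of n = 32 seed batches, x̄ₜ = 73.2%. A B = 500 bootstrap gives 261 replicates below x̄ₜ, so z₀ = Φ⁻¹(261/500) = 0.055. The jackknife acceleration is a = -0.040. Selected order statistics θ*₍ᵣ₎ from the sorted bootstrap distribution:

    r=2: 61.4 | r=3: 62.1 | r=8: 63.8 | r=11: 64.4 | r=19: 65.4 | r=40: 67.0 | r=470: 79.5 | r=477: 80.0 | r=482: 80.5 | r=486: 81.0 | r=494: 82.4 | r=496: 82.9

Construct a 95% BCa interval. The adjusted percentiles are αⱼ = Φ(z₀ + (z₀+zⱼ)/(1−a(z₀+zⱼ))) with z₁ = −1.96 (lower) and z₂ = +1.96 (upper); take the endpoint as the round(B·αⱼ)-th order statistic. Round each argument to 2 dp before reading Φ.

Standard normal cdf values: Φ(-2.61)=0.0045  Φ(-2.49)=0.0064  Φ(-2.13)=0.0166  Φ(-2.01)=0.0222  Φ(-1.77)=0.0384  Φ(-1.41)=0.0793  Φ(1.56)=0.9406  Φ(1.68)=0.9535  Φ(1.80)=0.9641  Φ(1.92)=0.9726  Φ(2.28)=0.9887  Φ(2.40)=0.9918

(64.4, 81.0)

Lower: z₀ + z₁ = 0.055 + (-1.960) = -1.905; 1 − a(z₀+z₁) = 1 − (-0.040)(-1.905) = 0.9238; argument = 0.055 + (-1.905)/0.9238 = -2.0071 → -2.01.
α₁ = Φ(-2.01) = 0.0222; rank = round(500 × 0.0222) = 11; θ*₍11₎ = 64.4.
Upper: z₀ + z₂ = 2.015; 1 − a(z₀+z₂) = 1.0806; argument = 1.9197 → 1.92; α₂ = 0.9726; rank = 486; θ*₍486₎ = 81.0.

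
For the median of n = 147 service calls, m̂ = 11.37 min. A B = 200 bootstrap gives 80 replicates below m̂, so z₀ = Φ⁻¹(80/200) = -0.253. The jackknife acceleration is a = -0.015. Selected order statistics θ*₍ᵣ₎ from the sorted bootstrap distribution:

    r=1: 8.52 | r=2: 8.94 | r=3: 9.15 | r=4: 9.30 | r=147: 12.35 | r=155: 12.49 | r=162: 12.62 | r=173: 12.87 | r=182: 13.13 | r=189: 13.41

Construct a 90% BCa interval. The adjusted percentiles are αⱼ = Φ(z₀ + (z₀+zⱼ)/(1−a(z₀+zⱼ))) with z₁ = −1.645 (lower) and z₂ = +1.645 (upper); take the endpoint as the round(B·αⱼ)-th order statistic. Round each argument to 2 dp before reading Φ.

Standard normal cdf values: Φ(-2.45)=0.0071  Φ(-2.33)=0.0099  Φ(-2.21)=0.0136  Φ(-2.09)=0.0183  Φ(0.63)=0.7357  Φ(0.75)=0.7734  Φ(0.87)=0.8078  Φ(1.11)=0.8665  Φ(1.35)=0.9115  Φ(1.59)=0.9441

Lower: z₀ + z₁ = -0.253 + (-1.645) = -1.898; 1 − a(z₀+z₁) = 1 − (-0.015)(-1.898) = 0.9715; argument = -0.253 + (-1.898)/0.9715 = -2.2066 → -2.21.
α₁ = Φ(-2.21) = 0.0136; rank = round(200 × 0.0136) = 3; θ*₍3₎ = 9.15.
Upper: z₀ + z₂ = 1.392; 1 − a(z₀+z₂) = 1.0209; argument = 1.1105 → 1.11; α₂ = 0.8665; rank = 173; θ*₍173₎ = 12.87.

(9.15, 12.87)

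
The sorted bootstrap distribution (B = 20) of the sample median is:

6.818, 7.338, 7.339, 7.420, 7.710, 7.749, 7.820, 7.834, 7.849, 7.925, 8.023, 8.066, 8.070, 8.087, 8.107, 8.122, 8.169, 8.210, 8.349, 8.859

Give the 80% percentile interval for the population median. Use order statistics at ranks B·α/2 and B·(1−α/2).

(7.338, 8.210)

α = 0.20; lower rank = 20 × 0.100 = 2; upper rank = 20 × 0.900 = 18.
The 2nd smallest replicate is 7.338; the 18th is 8.210.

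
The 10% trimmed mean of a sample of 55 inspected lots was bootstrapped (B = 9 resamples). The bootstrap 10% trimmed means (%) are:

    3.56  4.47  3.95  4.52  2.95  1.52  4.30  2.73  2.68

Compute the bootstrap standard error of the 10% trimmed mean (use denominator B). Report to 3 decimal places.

SE* = 0.957

Bootstrap SE is the standard deviation of the 9 replicate 10% trimmed means.
Mean of replicates: (3.56 + 4.47 + 3.95 + 4.52 + 2.95 + 1.52 + 4.30 + 2.73 + 2.68) / 9 = 30.6800 / 9 = 3.4089
Sum of squared deviations: (+0.1511)² + (+1.0611)² + (+0.5411)² + (+1.1111)² + (−0.4589)² + (−1.8889)² + (+0.8911)² + (−0.6789)² + (−0.7289)² = 8.2409
Variance = 8.2409 / 9 = 0.9157
SE* = √0.9157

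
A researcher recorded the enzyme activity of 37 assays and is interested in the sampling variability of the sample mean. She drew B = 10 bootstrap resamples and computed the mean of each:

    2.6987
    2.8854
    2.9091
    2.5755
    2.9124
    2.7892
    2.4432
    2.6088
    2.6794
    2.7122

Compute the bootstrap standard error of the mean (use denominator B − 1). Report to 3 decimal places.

SE* = 0.155

Bootstrap SE is the standard deviation of the 10 replicate means.
Mean of replicates: (2.6987 + 2.8854 + 2.9091 + 2.5755 + 2.9124 + 2.7892 + 2.4432 + 2.6088 + 2.6794 + 2.7122) / 10 = 27.21390 / 10 = 2.72139
Sum of squared deviations: (−0.02269)² + (+0.16401)² + (+0.18771)² + (−0.14589)² + (+0.19101)² + (+0.06781)² + (−0.27819)² + (−0.11259)² + (−0.04199)² + (−0.00919)² = 0.21693
Variance = 0.21693 / 9 = 0.02410
SE* = √0.02410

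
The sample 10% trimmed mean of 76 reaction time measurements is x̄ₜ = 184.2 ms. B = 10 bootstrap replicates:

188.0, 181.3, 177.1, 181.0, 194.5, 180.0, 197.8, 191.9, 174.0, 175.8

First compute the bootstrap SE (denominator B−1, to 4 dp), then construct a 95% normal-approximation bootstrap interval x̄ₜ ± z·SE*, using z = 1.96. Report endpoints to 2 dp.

(167.85, 200.55)

Mean of replicates = 184.1400; sum of squared deviations = 626.0440; SE* = √(626.0440/9) = 8.3403
Margin = 1.96 × 8.3403 = 16.347
Interval: 184.2 ± 16.347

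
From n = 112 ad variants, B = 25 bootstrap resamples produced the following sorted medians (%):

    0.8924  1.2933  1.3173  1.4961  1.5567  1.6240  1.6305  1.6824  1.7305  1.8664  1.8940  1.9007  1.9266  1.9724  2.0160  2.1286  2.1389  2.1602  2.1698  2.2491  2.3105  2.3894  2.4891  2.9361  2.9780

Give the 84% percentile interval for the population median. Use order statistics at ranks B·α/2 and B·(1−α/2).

(1.2933, 2.4891)

α = 0.16; lower rank = 25 × 0.080 = 2; upper rank = 25 × 0.920 = 23.
The 2nd smallest replicate is 1.2933; the 23rd is 2.4891.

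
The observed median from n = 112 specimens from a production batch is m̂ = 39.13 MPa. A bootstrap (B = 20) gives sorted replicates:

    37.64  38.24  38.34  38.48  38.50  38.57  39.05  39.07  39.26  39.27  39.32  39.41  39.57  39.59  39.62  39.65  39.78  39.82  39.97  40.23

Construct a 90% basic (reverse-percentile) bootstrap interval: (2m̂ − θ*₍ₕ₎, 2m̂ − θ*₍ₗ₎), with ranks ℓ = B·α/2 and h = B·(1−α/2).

(38.29, 40.62)

Percentile endpoints at ranks 1 and 19: θ*₍1₎ = 37.64, θ*₍19₎ = 39.97.
Basic interval reflects these around m̂:
  lower = 2 × 39.13 − 39.97 = 38.29
  upper = 2 × 39.13 − 37.64 = 40.62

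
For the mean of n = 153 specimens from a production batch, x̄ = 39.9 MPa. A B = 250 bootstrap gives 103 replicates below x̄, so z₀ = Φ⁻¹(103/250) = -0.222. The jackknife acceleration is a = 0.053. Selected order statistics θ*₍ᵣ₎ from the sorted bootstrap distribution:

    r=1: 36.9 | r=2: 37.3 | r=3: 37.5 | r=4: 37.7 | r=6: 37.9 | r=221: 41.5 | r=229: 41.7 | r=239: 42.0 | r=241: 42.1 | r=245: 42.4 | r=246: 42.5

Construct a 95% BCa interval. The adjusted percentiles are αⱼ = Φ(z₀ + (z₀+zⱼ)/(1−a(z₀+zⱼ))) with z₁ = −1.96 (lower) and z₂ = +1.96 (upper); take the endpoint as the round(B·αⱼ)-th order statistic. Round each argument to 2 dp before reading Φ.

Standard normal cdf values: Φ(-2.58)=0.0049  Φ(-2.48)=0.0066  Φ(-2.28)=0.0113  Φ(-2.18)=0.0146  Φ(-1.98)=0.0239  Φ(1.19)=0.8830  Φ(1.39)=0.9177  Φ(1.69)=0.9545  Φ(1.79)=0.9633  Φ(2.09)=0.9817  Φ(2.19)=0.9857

(37.7, 42.0)

Lower: z₀ + z₁ = -0.222 + (-1.960) = -2.182; 1 − a(z₀+z₁) = 1 − (0.053)(-2.182) = 1.1156; argument = -0.222 + (-2.182)/1.1156 = -2.1778 → -2.18.
α₁ = Φ(-2.18) = 0.0146; rank = round(250 × 0.0146) = 4; θ*₍4₎ = 37.7.
Upper: z₀ + z₂ = 1.738; 1 − a(z₀+z₂) = 0.9079; argument = 1.6923 → 1.69; α₂ = 0.9545; rank = 239; θ*₍239₎ = 42.0.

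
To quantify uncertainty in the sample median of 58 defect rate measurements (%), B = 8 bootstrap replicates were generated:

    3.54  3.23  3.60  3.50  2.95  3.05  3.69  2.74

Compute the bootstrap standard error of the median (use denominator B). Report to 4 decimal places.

SE* = 0.3244

Bootstrap SE is the standard deviation of the 8 replicate medians.
Mean of replicates: (3.54 + 3.23 + 3.60 + 3.50 + 2.95 + 3.05 + 3.69 + 2.74) / 8 = 26.30000 / 8 = 3.28750
Sum of squared deviations: (+0.25250)² + (−0.05750)² + (+0.31250)² + (+0.21250)² + (−0.33750)² + (−0.23750)² + (+0.40250)² + (−0.54750)² = 0.84195
Variance = 0.84195 / 8 = 0.10524
SE* = √0.10524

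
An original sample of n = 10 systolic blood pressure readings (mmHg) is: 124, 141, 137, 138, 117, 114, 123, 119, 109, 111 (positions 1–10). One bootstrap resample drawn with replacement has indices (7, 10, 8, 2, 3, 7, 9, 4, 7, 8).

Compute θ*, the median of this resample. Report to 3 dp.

Resample values: 123, 111, 119, 141, 137, 123, 109, 138, 123, 119.
Sorted: 109, 111, 119, 119, 123, 123, 123, 137, 138, 141
Median = average of the two middle values = 123.000

θ* = 123.000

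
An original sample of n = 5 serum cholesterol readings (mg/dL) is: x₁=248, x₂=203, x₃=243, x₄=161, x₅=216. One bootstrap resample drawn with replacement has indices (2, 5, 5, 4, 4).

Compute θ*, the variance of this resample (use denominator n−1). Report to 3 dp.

θ* = 798.300

Resample values: 203, 216, 216, 161, 161.
Mean = 191.4000; sum of squared deviations = 3193.2000
s² = 3193.2000 / 4 = 798.3000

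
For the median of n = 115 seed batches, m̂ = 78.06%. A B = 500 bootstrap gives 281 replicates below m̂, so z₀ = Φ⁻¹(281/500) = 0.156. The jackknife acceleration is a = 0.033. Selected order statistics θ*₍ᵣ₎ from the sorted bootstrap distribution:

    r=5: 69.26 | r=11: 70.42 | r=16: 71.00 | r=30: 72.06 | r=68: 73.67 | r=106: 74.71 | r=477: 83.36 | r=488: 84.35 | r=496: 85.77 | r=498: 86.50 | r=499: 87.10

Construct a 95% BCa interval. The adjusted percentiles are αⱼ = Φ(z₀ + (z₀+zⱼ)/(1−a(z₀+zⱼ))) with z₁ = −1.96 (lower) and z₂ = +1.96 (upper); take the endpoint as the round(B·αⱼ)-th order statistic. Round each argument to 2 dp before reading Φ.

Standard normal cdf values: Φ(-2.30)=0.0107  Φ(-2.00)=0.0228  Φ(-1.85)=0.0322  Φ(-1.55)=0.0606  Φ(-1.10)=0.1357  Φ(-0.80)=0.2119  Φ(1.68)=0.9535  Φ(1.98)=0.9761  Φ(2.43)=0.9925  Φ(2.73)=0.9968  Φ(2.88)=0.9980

Lower: z₀ + z₁ = 0.156 + (-1.960) = -1.804; 1 − a(z₀+z₁) = 1 − (0.033)(-1.804) = 1.0595; argument = 0.156 + (-1.804)/1.0595 = -1.5466 → -1.55.
α₁ = Φ(-1.55) = 0.0606; rank = round(500 × 0.0606) = 30; θ*₍30₎ = 72.06.
Upper: z₀ + z₂ = 2.116; 1 − a(z₀+z₂) = 0.9302; argument = 2.4308 → 2.43; α₂ = 0.9925; rank = 496; θ*₍496₎ = 85.77.

(72.06, 85.77)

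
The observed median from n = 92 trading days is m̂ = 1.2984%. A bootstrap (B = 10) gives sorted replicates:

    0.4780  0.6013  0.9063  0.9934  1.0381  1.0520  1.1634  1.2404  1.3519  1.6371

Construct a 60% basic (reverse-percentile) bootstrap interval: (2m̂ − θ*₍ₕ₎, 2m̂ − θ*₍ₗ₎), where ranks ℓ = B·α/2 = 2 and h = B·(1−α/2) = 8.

Percentile endpoints at ranks 2 and 8: θ*₍2₎ = 0.6013, θ*₍8₎ = 1.2404.
Basic interval reflects these around m̂:
  lower = 2 × 1.2984 − 1.2404 = 1.3564
  upper = 2 × 1.2984 − 0.6013 = 1.9955

(1.3564, 1.9955)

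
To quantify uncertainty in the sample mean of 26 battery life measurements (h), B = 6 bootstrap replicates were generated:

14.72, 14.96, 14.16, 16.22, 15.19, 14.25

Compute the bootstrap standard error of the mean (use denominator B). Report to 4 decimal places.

SE* = 0.6869

Bootstrap SE is the standard deviation of the 6 replicate means.
Mean of replicates: (14.72 + 14.96 + 14.16 + 16.22 + 15.19 + 14.25) / 6 = 89.50000 / 6 = 14.91667
Sum of squared deviations: (−0.19667)² + (+0.04333)² + (−0.75667)² + (+1.30333)² + (+0.27333)² + (−0.66667)² = 2.83093
Variance = 2.83093 / 6 = 0.47182
SE* = √0.47182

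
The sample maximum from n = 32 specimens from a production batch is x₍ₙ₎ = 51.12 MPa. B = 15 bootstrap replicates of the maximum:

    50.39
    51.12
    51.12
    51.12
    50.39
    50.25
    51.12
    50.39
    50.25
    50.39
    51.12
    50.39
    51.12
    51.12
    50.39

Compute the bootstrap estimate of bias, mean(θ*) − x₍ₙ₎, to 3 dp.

bias = −0.408

mean(θ*) = (50.39 + 51.12 + 51.12 + 51.12 + 50.39 + 50.25 + 51.12 + 50.39 + 50.25 + 50.39 + 51.12 + 50.39 + 51.12 + 51.12 + 50.39) / 15 = 50.7120
bias = 50.7120 − 51.12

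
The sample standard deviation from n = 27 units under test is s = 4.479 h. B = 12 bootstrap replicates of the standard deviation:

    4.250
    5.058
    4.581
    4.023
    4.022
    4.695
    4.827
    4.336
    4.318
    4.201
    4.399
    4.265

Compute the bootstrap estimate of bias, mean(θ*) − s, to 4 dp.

mean(θ*) = (4.250 + 5.058 + 4.581 + 4.023 + 4.022 + 4.695 + 4.827 + 4.336 + 4.318 + 4.201 + 4.399 + 4.265) / 12 = 4.41458
bias = 4.41458 − 4.479

bias = −0.0644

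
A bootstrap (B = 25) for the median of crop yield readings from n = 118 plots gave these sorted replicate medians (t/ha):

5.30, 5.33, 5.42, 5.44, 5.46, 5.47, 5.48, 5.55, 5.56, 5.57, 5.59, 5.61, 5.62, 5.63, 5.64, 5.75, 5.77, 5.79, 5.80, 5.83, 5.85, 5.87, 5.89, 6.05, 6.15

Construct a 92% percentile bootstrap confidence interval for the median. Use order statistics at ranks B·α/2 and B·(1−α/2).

α = 0.08; lower rank = 25 × 0.040 = 1; upper rank = 25 × 0.960 = 24.
The 1st smallest replicate is 5.30; the 24th is 6.05.

(5.30, 6.05)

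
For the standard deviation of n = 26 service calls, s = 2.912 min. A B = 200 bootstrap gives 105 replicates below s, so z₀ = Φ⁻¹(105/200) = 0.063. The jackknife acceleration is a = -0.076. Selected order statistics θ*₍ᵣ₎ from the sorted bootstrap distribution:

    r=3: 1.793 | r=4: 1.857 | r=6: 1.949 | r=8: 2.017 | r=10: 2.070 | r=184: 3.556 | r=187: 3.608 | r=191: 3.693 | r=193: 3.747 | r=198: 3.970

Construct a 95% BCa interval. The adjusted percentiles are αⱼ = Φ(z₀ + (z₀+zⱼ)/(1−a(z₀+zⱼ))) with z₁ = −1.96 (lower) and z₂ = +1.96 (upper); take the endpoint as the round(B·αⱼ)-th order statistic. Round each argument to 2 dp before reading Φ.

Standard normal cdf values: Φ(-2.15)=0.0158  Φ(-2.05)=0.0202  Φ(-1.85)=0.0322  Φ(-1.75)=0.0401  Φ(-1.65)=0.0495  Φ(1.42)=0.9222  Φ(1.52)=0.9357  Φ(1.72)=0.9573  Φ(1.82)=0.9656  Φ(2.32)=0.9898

(1.793, 3.747)

Lower: z₀ + z₁ = 0.063 + (-1.960) = -1.897; 1 − a(z₀+z₁) = 1 − (-0.076)(-1.897) = 0.8558; argument = 0.063 + (-1.897)/0.8558 = -2.1536 → -2.15.
α₁ = Φ(-2.15) = 0.0158; rank = round(200 × 0.0158) = 3; θ*₍3₎ = 1.793.
Upper: z₀ + z₂ = 2.023; 1 − a(z₀+z₂) = 1.1537; argument = 1.8164 → 1.82; α₂ = 0.9656; rank = 193; θ*₍193₎ = 3.747.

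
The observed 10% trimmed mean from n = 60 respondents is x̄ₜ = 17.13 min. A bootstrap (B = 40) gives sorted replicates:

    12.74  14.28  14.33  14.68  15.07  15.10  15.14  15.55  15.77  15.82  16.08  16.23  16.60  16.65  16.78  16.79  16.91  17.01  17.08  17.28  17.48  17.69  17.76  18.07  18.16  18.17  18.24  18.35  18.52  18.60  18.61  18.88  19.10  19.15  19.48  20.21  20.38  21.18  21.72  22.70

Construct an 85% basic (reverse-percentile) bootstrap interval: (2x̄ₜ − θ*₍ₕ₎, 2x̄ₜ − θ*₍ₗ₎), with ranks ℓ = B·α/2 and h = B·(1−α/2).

(13.88, 19.93)

Percentile endpoints at ranks 3 and 37: θ*₍3₎ = 14.33, θ*₍37₎ = 20.38.
Basic interval reflects these around x̄ₜ:
  lower = 2 × 17.13 − 20.38 = 13.88
  upper = 2 × 17.13 − 14.33 = 19.93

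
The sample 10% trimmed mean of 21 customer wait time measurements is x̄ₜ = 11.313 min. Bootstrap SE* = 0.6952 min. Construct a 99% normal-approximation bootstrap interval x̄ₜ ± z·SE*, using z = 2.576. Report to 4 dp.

Margin = 2.576 × 0.6952 = 1.79084
Interval: 11.313 ± 1.79084

(9.5222, 13.1038)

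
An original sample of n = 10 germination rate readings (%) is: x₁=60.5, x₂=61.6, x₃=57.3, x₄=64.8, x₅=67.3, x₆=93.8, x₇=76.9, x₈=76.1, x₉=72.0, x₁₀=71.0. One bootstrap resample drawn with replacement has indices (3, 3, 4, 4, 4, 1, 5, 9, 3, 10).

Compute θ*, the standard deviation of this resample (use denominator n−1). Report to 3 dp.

Resample values: 57.3, 57.3, 64.8, 64.8, 64.8, 60.5, 67.3, 72.0, 57.3, 71.0.
Mean = 63.7100; sum of squared deviations = 271.8890
s² = 271.8890 / 9 = 30.2099
s = √30.2099 = 5.496

θ* = 5.496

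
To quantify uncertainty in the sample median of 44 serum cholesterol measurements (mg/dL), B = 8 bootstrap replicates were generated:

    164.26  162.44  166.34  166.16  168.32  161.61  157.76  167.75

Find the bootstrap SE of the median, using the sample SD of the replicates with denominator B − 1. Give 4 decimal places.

Bootstrap SE is the standard deviation of the 8 replicate medians.
Mean of replicates: (164.26 + 162.44 + 166.34 + 166.16 + 168.32 + 161.61 + 157.76 + 167.75) / 8 = 1314.64000 / 8 = 164.33000
Sum of squared deviations: (−0.07000)² + (−1.89000)² + (+2.01000)² + (+1.83000)² + (+3.99000)² + (−2.72000)² + (−6.57000)² + (+3.42000)² = 89.14580
Variance = 89.14580 / 7 = 12.73511
SE* = √12.73511

SE* = 3.5686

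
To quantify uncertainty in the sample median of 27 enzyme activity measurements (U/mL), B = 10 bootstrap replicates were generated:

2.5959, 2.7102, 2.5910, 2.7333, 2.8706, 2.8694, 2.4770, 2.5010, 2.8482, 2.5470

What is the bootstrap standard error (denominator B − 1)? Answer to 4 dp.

Bootstrap SE is the standard deviation of the 10 replicate medians.
Mean of replicates: (2.5959 + 2.7102 + 2.5910 + 2.7333 + 2.8706 + 2.8694 + 2.4770 + 2.5010 + 2.8482 + 2.5470) / 10 = 26.74360 / 10 = 2.67436
Sum of squared deviations: (−0.07846)² + (+0.03584)² + (−0.08336)² + (+0.05894)² + (+0.19624)² + (+0.19504)² + (−0.19736)² + (−0.17336)² + (+0.17384)² + (−0.12736)² = 0.20986
Variance = 0.20986 / 9 = 0.02332
SE* = √0.02332

SE* = 0.1527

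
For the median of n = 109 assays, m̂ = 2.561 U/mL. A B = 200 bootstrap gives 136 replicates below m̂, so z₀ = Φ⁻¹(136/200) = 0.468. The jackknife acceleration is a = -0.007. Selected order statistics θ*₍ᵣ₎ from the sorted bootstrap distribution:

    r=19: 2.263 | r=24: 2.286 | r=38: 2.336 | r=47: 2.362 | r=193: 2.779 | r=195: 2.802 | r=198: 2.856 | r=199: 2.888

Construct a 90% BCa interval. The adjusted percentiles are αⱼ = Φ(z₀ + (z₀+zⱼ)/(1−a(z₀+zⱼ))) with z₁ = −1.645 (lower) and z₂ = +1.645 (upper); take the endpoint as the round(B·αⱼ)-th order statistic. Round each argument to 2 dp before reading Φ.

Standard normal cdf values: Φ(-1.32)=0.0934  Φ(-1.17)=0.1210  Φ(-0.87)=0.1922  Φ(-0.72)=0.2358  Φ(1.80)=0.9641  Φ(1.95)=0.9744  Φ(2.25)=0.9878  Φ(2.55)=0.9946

(2.362, 2.888)

Lower: z₀ + z₁ = 0.468 + (-1.645) = -1.177; 1 − a(z₀+z₁) = 1 − (-0.007)(-1.177) = 0.9918; argument = 0.468 + (-1.177)/0.9918 = -0.7188 → -0.72.
α₁ = Φ(-0.72) = 0.2358; rank = round(200 × 0.2358) = 47; θ*₍47₎ = 2.362.
Upper: z₀ + z₂ = 2.113; 1 − a(z₀+z₂) = 1.0148; argument = 2.5502 → 2.55; α₂ = 0.9946; rank = 199; θ*₍199₎ = 2.888.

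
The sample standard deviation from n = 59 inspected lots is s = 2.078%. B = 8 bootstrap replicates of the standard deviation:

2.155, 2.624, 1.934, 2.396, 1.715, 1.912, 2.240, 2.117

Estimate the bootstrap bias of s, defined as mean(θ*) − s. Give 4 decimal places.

mean(θ*) = (2.155 + 2.624 + 1.934 + 2.396 + 1.715 + 1.912 + 2.240 + 2.117) / 8 = 2.13662
bias = 2.13662 − 2.078

bias = +0.0586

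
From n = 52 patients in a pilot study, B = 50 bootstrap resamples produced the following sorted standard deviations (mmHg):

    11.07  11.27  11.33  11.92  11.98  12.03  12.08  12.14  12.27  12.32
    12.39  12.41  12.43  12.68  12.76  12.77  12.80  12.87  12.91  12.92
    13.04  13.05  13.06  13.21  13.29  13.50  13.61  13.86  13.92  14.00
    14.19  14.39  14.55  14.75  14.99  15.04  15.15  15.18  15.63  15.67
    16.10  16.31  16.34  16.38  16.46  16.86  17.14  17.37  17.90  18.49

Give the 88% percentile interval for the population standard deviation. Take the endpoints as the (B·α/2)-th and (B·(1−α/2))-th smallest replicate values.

(11.33, 17.14)

α = 0.12; lower rank = 50 × 0.060 = 3; upper rank = 50 × 0.940 = 47.
The 3rd smallest replicate is 11.33; the 47th is 17.14.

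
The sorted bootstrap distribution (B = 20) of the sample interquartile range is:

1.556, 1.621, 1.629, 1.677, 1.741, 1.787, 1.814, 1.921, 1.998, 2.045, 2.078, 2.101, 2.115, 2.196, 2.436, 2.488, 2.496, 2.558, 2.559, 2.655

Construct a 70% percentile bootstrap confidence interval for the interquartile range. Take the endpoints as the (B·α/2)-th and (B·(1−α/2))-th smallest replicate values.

(1.629, 2.496)

α = 0.30; lower rank = 20 × 0.150 = 3; upper rank = 20 × 0.850 = 17.
The 3rd smallest replicate is 1.629; the 17th is 2.496.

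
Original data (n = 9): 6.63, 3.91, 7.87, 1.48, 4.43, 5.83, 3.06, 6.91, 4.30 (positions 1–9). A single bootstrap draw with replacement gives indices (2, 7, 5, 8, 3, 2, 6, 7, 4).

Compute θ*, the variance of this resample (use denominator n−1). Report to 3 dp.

Resample values: 3.91, 3.06, 4.43, 6.91, 7.87, 3.91, 5.83, 3.06, 1.48.
Mean = 4.4956; sum of squared deviations = 32.9024
s² = 32.9024 / 8 = 4.1128

θ* = 4.113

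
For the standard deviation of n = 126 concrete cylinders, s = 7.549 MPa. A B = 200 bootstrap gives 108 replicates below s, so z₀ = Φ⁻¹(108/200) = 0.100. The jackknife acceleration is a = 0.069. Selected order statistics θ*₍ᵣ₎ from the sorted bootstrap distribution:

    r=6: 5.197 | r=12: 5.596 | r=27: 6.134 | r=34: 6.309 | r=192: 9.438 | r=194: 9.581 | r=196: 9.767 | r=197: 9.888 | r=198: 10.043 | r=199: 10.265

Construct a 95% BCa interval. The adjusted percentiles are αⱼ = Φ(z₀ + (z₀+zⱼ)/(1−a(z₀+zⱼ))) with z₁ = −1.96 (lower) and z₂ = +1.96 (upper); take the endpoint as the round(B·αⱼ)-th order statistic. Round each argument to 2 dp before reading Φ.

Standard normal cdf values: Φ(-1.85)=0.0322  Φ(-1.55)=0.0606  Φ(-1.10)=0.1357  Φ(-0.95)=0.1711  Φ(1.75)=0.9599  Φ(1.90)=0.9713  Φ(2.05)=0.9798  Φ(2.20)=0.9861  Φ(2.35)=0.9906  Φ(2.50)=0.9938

(5.596, 10.265)

Lower: z₀ + z₁ = 0.100 + (-1.960) = -1.860; 1 − a(z₀+z₁) = 1 − (0.069)(-1.860) = 1.1283; argument = 0.100 + (-1.860)/1.1283 = -1.5484 → -1.55.
α₁ = Φ(-1.55) = 0.0606; rank = round(200 × 0.0606) = 12; θ*₍12₎ = 5.596.
Upper: z₀ + z₂ = 2.060; 1 − a(z₀+z₂) = 0.8579; argument = 2.5013 → 2.50; α₂ = 0.9938; rank = 199; θ*₍199₎ = 10.265.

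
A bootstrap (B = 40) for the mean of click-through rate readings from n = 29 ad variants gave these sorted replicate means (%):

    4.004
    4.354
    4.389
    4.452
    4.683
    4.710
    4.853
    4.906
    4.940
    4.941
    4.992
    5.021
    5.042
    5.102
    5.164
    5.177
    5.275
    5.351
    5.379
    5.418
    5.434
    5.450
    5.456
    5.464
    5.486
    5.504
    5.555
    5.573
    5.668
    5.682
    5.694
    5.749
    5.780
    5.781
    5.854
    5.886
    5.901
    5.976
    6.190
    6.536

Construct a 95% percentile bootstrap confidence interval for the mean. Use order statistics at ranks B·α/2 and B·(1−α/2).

α = 0.05; lower rank = 40 × 0.025 = 1; upper rank = 40 × 0.975 = 39.
The 1st smallest replicate is 4.004; the 39th is 6.190.

(4.004, 6.190)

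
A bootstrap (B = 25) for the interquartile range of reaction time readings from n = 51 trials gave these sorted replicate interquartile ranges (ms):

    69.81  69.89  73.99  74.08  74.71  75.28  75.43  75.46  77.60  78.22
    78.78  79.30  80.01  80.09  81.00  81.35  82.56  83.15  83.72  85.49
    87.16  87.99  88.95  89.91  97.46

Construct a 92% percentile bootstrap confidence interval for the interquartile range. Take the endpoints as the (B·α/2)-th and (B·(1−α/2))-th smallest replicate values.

(69.81, 89.91)

α = 0.08; lower rank = 25 × 0.040 = 1; upper rank = 25 × 0.960 = 24.
The 1st smallest replicate is 69.81; the 24th is 89.91.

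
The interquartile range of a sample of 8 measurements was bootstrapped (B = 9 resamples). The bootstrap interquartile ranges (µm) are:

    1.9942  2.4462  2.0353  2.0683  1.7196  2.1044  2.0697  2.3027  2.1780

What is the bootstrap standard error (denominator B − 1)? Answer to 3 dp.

Bootstrap SE is the standard deviation of the 9 replicate interquartile ranges.
Mean of replicates: (1.9942 + 2.4462 + 2.0353 + 2.0683 + 1.7196 + 2.1044 + 2.0697 + 2.3027 + 2.1780) / 9 = 18.91840 / 9 = 2.10204
Sum of squared deviations: (−0.10784)² + (+0.34416)² + (−0.06674)² + (−0.03374)² + (−0.38244)² + (+0.00236)² + (−0.03234)² + (+0.20066)² + (+0.07596)² = 0.32901
Variance = 0.32901 / 8 = 0.04113
SE* = √0.04113

SE* = 0.203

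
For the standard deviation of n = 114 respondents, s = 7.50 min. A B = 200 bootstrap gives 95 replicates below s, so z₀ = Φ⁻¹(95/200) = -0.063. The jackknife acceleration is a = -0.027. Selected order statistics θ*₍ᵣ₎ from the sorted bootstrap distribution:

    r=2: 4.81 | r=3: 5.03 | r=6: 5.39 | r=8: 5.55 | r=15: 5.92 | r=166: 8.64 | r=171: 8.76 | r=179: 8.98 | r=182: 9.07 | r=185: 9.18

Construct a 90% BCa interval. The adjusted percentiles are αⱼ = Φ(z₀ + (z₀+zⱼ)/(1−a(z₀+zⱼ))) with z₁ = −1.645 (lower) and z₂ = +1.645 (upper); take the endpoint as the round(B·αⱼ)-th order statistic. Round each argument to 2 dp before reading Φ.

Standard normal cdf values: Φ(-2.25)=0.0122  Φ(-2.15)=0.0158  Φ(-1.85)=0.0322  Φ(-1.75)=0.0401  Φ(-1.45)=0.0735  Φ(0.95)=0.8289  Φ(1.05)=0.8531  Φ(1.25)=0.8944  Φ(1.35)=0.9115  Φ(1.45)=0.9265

(5.39, 9.18)

Lower: z₀ + z₁ = -0.063 + (-1.645) = -1.708; 1 − a(z₀+z₁) = 1 − (-0.027)(-1.708) = 0.9539; argument = -0.063 + (-1.708)/0.9539 = -1.8536 → -1.85.
α₁ = Φ(-1.85) = 0.0322; rank = round(200 × 0.0322) = 6; θ*₍6₎ = 5.39.
Upper: z₀ + z₂ = 1.582; 1 − a(z₀+z₂) = 1.0427; argument = 1.4542 → 1.45; α₂ = 0.9265; rank = 185; θ*₍185₎ = 9.18.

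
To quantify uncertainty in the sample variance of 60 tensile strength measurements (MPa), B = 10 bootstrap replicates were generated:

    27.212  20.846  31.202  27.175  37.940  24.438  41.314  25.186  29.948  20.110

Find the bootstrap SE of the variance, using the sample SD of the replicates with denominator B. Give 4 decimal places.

SE* = 6.5005

Bootstrap SE is the standard deviation of the 10 replicate variances.
Mean of replicates: (27.212 + 20.846 + 31.202 + 27.175 + 37.940 + 24.438 + 41.314 + 25.186 + 29.948 + 20.110) / 10 = 285.37100 / 10 = 28.53710
Sum of squared deviations: (−1.32510)² + (−7.69110)² + (+2.66490)² + (−1.36210)² + (+9.40290)² + (−4.09910)² + (+12.77690)² + (−3.35110)² + (+1.41090)² + (−8.42710)² = 422.56876
Variance = 422.56876 / 10 = 42.25688
SE* = √42.25688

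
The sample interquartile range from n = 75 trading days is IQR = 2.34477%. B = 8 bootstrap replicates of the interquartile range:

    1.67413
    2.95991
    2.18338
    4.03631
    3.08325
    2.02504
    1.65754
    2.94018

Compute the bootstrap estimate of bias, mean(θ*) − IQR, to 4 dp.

mean(θ*) = (1.67413 + 2.95991 + 2.18338 + 4.03631 + 3.08325 + 2.02504 + 1.65754 + 2.94018) / 8 = 2.56997
bias = 2.56997 − 2.34477

bias = +0.2252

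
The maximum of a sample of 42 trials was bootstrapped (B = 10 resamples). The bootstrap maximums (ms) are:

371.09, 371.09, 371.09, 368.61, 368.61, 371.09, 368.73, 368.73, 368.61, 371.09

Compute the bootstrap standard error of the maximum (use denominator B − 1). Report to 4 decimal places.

SE* = 1.2825

Bootstrap SE is the standard deviation of the 10 replicate maximums.
Mean of replicates: (371.09 + 371.09 + 371.09 + 368.61 + 368.61 + 371.09 + 368.73 + 368.73 + 368.61 + 371.09) / 10 = 3698.74000 / 10 = 369.87400
Sum of squared deviations: (+1.21600)² + (+1.21600)² + (+1.21600)² + (−1.26400)² + (−1.26400)² + (+1.21600)² + (−1.14400)² + (−1.14400)² + (−1.26400)² + (+1.21600)² = 14.80384
Variance = 14.80384 / 9 = 1.64487
SE* = √1.64487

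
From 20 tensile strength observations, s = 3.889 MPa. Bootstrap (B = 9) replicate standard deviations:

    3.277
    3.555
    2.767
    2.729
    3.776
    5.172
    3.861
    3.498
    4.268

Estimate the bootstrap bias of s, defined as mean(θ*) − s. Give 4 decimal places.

bias = −0.2331

mean(θ*) = (3.277 + 3.555 + 2.767 + 2.729 + 3.776 + 5.172 + 3.861 + 3.498 + 4.268) / 9 = 3.65589
bias = 3.65589 − 3.889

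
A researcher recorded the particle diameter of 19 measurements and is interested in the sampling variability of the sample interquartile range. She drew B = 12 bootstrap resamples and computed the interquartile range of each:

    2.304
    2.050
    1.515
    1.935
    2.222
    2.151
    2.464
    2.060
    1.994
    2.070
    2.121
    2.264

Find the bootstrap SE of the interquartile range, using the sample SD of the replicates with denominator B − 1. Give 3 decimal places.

SE* = 0.234

Bootstrap SE is the standard deviation of the 12 replicate interquartile ranges.
Mean of replicates: (2.304 + 2.050 + 1.515 + 1.935 + 2.222 + 2.151 + 2.464 + 2.060 + 1.994 + 2.070 + 2.121 + 2.264) / 12 = 25.1500 / 12 = 2.0958
Sum of squared deviations: (+0.2082)² + (−0.0458)² + (−0.5808)² + (−0.1608)² + (+0.1262)² + (+0.0552)² + (+0.3682)² + (−0.0358)² + (−0.1018)² + (−0.0258)² + (+0.0252)² + (+0.1682)² = 0.6044
Variance = 0.6044 / 11 = 0.0549
SE* = √0.0549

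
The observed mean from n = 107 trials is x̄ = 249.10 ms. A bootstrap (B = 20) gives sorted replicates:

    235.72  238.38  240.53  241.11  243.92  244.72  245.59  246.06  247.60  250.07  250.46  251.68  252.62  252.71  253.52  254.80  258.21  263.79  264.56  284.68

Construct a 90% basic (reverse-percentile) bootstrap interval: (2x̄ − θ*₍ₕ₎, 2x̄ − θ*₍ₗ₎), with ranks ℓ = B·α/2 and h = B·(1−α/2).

(233.64, 262.48)

Percentile endpoints at ranks 1 and 19: θ*₍1₎ = 235.72, θ*₍19₎ = 264.56.
Basic interval reflects these around x̄:
  lower = 2 × 249.10 − 264.56 = 233.64
  upper = 2 × 249.10 − 235.72 = 262.48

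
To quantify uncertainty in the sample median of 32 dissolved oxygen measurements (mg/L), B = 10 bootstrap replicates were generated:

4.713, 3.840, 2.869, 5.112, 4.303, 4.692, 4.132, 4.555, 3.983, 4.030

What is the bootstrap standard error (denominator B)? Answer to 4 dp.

SE* = 0.5874

Bootstrap SE is the standard deviation of the 10 replicate medians.
Mean of replicates: (4.713 + 3.840 + 2.869 + 5.112 + 4.303 + 4.692 + 4.132 + 4.555 + 3.983 + 4.030) / 10 = 42.22900 / 10 = 4.22290
Sum of squared deviations: (+0.49010)² + (−0.38290)² + (−1.35390)² + (+0.88910)² + (+0.08010)² + (+0.46910)² + (−0.09090)² + (+0.33210)² + (−0.23990)² + (−0.19290)² = 3.45014
Variance = 3.45014 / 10 = 0.34501
SE* = √0.34501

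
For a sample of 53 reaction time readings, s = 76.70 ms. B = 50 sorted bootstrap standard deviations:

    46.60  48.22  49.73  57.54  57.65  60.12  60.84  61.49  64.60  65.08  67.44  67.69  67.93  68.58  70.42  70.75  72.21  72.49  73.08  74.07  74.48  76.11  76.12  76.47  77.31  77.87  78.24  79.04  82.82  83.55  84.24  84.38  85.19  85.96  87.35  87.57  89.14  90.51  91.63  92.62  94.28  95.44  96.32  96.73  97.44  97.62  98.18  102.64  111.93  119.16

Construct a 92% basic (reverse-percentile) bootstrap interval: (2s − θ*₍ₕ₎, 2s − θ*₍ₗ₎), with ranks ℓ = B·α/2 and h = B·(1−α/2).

(50.76, 105.18)

Percentile endpoints at ranks 2 and 48: θ*₍2₎ = 48.22, θ*₍48₎ = 102.64.
Basic interval reflects these around s:
  lower = 2 × 76.70 − 102.64 = 50.76
  upper = 2 × 76.70 − 48.22 = 105.18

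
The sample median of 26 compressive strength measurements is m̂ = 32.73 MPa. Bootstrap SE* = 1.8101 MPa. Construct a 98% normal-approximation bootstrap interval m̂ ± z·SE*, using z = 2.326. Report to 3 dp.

Margin = 2.326 × 1.8101 = 4.2103
Interval: 32.73 ± 4.2103

(28.520, 36.940)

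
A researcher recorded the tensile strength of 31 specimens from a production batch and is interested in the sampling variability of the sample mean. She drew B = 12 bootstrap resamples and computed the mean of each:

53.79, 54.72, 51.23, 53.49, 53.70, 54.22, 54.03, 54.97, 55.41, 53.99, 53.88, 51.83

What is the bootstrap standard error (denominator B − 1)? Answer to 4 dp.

SE* = 1.1932

Bootstrap SE is the standard deviation of the 12 replicate means.
Mean of replicates: (53.79 + 54.72 + 51.23 + 53.49 + 53.70 + 54.22 + 54.03 + 54.97 + 55.41 + 53.99 + 53.88 + 51.83) / 12 = 645.26000 / 12 = 53.77167
Sum of squared deviations: (+0.01833)² + (+0.94833)² + (−2.54167)² + (−0.28167)² + (−0.07167)² + (+0.44833)² + (+0.25833)² + (+1.19833)² + (+1.63833)² + (+0.21833)² + (+0.10833)² + (−1.94167)² = 15.66157
Variance = 15.66157 / 11 = 1.42378
SE* = √1.42378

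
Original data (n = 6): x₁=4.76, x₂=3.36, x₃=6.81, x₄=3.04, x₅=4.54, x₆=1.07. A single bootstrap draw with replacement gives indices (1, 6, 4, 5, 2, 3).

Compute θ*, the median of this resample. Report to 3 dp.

θ* = 3.950

Resample values: 4.76, 1.07, 3.04, 4.54, 3.36, 6.81.
Sorted: 1.07, 3.04, 3.36, 4.54, 4.76, 6.81
Median = average of the two middle values = 3.950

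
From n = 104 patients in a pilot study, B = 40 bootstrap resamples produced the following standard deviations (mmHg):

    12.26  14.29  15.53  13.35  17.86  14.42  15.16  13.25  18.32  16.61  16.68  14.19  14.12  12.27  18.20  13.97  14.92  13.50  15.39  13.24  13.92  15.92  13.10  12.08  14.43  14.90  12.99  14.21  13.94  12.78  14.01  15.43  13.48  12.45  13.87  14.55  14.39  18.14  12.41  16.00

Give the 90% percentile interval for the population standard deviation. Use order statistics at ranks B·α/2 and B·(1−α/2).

Sorted replicates: 12.08, 12.26, 12.27, 12.41, 12.45, 12.78, 12.99, 13.10, 13.24, 13.25, 13.35, 13.48, 13.50, 13.87, 13.92, 13.94, 13.97, 14.01, 14.12, 14.19, 14.21, 14.29, 14.39, 14.42, 14.43, 14.55, 14.90, 14.92, 15.16, 15.39, 15.43, 15.53, 15.92, 16.00, 16.61, 16.68, 17.86, 18.14, 18.20, 18.32
α = 0.10; lower rank = 40 × 0.050 = 2; upper rank = 40 × 0.950 = 38.
The 2nd smallest replicate is 12.26; the 38th is 18.14.

(12.26, 18.14)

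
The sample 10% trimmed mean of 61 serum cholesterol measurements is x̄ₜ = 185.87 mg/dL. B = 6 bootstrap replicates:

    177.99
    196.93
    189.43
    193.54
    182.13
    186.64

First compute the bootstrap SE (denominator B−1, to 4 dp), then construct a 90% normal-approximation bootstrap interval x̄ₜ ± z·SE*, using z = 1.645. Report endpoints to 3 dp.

Mean of replicates = 187.7767; sum of squared deviations = 248.6887; SE* = √(248.6887/5) = 7.0525
Margin = 1.645 × 7.0525 = 11.6014
Interval: 185.87 ± 11.6014

(174.269, 197.471)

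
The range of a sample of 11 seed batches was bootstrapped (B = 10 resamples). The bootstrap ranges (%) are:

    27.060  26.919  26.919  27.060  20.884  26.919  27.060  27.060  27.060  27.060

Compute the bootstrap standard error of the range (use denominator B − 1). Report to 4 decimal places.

SE* = 1.9393

Bootstrap SE is the standard deviation of the 10 replicate ranges.
Mean of replicates: (27.060 + 26.919 + 26.919 + 27.060 + 20.884 + 26.919 + 27.060 + 27.060 + 27.060 + 27.060) / 10 = 264.00100 / 10 = 26.40010
Sum of squared deviations: (+0.65990)² + (+0.51890)² + (+0.51890)² + (+0.65990)² + (−5.51610)² + (+0.51890)² + (+0.65990)² + (+0.65990)² + (+0.65990)² + (+0.65990)² = 33.84794
Variance = 33.84794 / 9 = 3.76088
SE* = √3.76088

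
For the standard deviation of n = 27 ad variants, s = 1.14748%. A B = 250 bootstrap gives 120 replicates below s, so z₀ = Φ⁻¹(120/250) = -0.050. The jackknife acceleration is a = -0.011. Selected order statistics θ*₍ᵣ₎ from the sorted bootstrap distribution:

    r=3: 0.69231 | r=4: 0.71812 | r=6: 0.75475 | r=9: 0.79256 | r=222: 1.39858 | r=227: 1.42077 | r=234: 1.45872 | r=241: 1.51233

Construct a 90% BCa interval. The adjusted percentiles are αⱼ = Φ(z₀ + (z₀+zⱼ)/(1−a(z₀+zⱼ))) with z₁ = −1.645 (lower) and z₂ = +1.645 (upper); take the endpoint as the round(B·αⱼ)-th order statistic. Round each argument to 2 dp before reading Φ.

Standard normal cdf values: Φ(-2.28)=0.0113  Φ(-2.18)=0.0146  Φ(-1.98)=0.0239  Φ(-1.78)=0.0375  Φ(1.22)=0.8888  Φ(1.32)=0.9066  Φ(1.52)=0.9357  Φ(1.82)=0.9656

Lower: z₀ + z₁ = -0.050 + (-1.645) = -1.695; 1 − a(z₀+z₁) = 1 − (-0.011)(-1.695) = 0.9814; argument = -0.050 + (-1.695)/0.9814 = -1.7772 → -1.78.
α₁ = Φ(-1.78) = 0.0375; rank = round(250 × 0.0375) = 9; θ*₍9₎ = 0.79256.
Upper: z₀ + z₂ = 1.595; 1 − a(z₀+z₂) = 1.0175; argument = 1.5175 → 1.52; α₂ = 0.9357; rank = 234; θ*₍234₎ = 1.45872.

(0.79256, 1.45872)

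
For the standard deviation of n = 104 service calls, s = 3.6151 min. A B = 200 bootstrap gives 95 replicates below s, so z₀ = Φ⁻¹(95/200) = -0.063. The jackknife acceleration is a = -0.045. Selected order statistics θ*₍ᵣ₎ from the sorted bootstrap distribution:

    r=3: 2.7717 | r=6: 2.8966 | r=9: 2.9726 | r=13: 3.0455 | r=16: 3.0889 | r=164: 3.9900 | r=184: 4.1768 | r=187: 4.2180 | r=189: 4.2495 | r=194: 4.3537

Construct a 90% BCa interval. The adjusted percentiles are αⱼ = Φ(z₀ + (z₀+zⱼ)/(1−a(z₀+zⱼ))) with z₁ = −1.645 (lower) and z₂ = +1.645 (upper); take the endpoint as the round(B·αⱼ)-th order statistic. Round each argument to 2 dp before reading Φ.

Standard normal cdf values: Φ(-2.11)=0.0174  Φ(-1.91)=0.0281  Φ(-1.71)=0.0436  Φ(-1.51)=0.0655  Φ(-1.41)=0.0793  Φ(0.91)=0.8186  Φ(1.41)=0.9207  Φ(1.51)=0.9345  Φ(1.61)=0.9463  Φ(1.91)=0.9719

(2.8966, 4.1768)

Lower: z₀ + z₁ = -0.063 + (-1.645) = -1.708; 1 − a(z₀+z₁) = 1 − (-0.045)(-1.708) = 0.9231; argument = -0.063 + (-1.708)/0.9231 = -1.9132 → -1.91.
α₁ = Φ(-1.91) = 0.0281; rank = round(200 × 0.0281) = 6; θ*₍6₎ = 2.8966.
Upper: z₀ + z₂ = 1.582; 1 − a(z₀+z₂) = 1.0712; argument = 1.4139 → 1.41; α₂ = 0.9207; rank = 184; θ*₍184₎ = 4.1768.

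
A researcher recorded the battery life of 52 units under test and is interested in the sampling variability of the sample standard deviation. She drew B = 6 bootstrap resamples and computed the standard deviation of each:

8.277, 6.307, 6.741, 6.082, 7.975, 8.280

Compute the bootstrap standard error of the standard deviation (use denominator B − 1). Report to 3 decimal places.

Bootstrap SE is the standard deviation of the 6 replicate standard deviations.
Mean of replicates: (8.277 + 6.307 + 6.741 + 6.082 + 7.975 + 8.280) / 6 = 43.6620 / 6 = 7.2770
Sum of squared deviations: (+1.0000)² + (−0.9700)² + (−0.5360)² + (−1.1950)² + (+0.6980)² + (+1.0030)² = 5.1494
Variance = 5.1494 / 5 = 1.0299
SE* = √1.0299

SE* = 1.015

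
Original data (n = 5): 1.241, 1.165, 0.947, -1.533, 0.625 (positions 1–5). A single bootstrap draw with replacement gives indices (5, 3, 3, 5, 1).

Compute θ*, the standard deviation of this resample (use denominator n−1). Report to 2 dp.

θ* = 0.26

Resample values: 0.625, 0.947, 0.947, 0.625, 1.241.
Mean = 0.8770; sum of squared deviations = 0.2693
s² = 0.2693 / 4 = 0.0673
s = √0.0673 = 0.26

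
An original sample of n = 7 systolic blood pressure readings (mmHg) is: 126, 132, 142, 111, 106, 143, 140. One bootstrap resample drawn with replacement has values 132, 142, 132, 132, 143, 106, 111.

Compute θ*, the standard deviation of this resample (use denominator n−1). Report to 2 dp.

Mean = 128.2857; sum of squared deviations = 1241.4286
s² = 1241.4286 / 6 = 206.9048
s = √206.9048 = 14.38

θ* = 14.38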